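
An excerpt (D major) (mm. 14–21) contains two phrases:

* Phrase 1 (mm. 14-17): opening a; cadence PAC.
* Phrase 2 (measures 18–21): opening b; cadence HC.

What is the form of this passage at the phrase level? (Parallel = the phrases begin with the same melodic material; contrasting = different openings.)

The second phrase closes with a half cadence, which is not stronger than the first phrase's perfect authentic cadence; without a weak→strong cadential pair there is no antecedent–consequent relationship, so this is a phrase group rather than a period.

phrase group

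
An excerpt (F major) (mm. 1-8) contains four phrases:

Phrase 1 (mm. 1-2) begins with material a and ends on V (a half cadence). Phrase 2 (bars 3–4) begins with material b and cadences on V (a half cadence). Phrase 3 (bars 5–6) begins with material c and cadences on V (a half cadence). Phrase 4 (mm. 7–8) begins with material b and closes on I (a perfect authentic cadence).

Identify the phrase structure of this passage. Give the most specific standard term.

Four phrases in two halves: the first half (measures 1-4) ends with a half cadence, the second (mm. 5-8) with a perfect authentic cadence — a large antecedent–consequent pair, i.e. a double period.
Phrase 3 begins with different material from phrase 1, making it contrasting.

contrasting double period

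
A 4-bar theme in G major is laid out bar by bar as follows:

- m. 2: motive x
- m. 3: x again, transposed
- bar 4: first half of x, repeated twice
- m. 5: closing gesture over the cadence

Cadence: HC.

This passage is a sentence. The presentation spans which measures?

measures 2–3

The presentation of a sentence is the basic idea (m. 2) plus its repetition (measure 3); the presentation is therefore mm. 2–3.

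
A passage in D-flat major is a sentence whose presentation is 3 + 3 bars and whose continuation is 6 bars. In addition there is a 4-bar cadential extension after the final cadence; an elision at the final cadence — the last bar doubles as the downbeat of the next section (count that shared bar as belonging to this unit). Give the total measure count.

Basic sentence: 3 + 3 + 6 = 12 bars.
12 (basic form) + 4 (cadential extension) = 16.
The elision shares a bar with the next section but does not change this unit's count.

16 measures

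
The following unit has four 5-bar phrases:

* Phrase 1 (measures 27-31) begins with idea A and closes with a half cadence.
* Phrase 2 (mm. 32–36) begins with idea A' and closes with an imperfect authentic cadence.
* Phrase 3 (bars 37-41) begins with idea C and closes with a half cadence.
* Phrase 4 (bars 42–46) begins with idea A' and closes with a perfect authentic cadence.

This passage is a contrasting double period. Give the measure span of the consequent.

In a double period the four phrases pair into a large antecedent (phrases 1–2, ending imperfect authentic cadence) and a large consequent (phrases 3–4, ending perfect authentic cadence). The consequent spans mm. 37-46.

measures 37–46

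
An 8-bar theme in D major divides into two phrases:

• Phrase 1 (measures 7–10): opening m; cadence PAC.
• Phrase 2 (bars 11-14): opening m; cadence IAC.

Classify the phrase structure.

The second phrase closes with an imperfect authentic cadence, which is not stronger than the first phrase's perfect authentic cadence; without a weak→strong cadential pair there is no antecedent–consequent relationship, so this is a phrase group rather than a period.

phrase group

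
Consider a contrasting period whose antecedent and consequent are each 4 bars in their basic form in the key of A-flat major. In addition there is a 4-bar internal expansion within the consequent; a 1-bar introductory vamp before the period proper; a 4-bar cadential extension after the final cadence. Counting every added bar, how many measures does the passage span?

17 measures

Basic contrasting period: 4 + 4 = 8 bars.
8 (basic form) + 4 (internal expansion) + 1 (introduction) + 4 (cadential extension) = 17.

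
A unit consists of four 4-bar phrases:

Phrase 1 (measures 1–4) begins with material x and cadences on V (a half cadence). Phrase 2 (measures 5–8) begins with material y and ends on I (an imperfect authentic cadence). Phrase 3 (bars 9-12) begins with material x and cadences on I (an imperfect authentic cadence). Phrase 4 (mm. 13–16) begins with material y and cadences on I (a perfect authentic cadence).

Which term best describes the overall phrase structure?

Four phrases in two halves: the first half (bars 1–8) ends with an imperfect authentic cadence, the second (measures 9–16) with a perfect authentic cadence — a large antecedent–consequent pair, i.e. a double period.
Phrase 3 begins with the same material as phrase 1, making it parallel.

parallel double period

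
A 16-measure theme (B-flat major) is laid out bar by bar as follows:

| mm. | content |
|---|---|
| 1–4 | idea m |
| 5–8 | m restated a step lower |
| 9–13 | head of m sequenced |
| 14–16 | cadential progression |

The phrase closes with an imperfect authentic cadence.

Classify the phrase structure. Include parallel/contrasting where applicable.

sentence

Basic idea (mm. 1-4) + its repetition (mm. 5-8) form the presentation; fragmentation and cadence (measures 9–16) form the continuation — the 16-bar whole is a sentence.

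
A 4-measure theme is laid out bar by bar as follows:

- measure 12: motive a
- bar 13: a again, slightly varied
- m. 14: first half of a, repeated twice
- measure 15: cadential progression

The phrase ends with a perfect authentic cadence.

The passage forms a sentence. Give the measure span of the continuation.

After the presentation (bars 12-13), the continuation covers the fragmentation through the cadence: mm. 14-15.

measures 14–15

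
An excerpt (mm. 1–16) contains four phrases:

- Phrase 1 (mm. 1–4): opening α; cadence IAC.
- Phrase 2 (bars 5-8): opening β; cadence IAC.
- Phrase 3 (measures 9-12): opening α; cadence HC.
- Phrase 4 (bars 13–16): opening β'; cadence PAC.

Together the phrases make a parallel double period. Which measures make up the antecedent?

measures 1–8

In a double period the first pair of phrases (ending imperfect authentic cadence) is the large antecedent and the second pair (ending perfect authentic cadence) is the large consequent; the antecedent is measures 1–8.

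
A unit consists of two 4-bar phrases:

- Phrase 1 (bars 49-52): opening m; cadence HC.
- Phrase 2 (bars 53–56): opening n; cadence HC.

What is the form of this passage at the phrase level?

The second phrase closes with a half cadence, which is not stronger than the first phrase's half cadence; without a weak→strong cadential pair there is no antecedent–consequent relationship, so this is a phrase group rather than a period.

phrase group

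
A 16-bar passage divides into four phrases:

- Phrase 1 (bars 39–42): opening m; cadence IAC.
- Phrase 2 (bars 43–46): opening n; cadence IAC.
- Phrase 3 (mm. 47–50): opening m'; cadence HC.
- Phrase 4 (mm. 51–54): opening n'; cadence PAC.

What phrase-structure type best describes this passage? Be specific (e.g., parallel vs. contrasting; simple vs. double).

parallel double period

Four phrases in two halves: the first half (bars 39–46) ends with an imperfect authentic cadence, the second (mm. 47–54) with a perfect authentic cadence — a large antecedent–consequent pair, i.e. a double period.
Phrase 3 begins with the same material as phrase 1, making it parallel.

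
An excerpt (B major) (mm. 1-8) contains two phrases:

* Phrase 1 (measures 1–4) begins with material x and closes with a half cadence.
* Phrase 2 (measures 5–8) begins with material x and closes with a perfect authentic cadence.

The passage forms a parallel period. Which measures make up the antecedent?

The phrase ending with the weaker cadence (half cadence) is the antecedent; the one ending more conclusively (perfect authentic cadence) is the consequent. The antecedent is measures 1–4.

measures 1–4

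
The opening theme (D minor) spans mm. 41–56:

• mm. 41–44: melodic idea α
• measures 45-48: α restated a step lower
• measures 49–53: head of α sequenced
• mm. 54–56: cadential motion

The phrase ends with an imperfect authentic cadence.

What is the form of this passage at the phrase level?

Basic idea (measures 41–44) + its repetition (mm. 45–48) form the presentation; fragmentation and cadence (bars 49–56) form the continuation — the 16-bar whole is a sentence.

sentence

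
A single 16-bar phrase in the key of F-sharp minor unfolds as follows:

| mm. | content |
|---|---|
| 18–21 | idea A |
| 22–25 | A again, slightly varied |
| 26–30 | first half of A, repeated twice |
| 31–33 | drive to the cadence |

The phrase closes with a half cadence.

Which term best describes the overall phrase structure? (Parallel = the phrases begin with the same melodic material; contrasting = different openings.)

Basic idea (bars 18–21) + its repetition (mm. 22–25) form the presentation; fragmentation and cadence (bars 26-33) form the continuation — the 16-bar whole is a sentence.

sentence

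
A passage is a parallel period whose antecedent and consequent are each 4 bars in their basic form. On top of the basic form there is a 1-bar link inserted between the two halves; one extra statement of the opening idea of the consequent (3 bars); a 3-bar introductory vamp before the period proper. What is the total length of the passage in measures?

Basic parallel period: 4 + 4 = 8 bars.
8 (basic form) + 1 (link) + 3 (extra statement) + 3 (introduction) = 15.

15 measures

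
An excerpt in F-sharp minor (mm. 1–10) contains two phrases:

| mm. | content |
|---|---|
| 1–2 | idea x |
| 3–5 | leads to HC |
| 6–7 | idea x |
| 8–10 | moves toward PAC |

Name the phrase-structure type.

Phrase 1 ends with a half cadence (weaker) and phrase 2 with a perfect authentic cadence (stronger): antecedent + consequent = a period.
The two phrases open with the same material (x / x), so the period is parallel.

parallel period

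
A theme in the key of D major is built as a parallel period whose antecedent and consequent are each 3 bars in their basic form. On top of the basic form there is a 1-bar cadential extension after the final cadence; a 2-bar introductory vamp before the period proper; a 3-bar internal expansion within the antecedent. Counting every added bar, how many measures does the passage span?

12 measures

Basic parallel period: 3 + 3 = 6 bars.
6 (basic form) + 1 (cadential extension) + 2 (introduction) + 3 (internal expansion) = 12.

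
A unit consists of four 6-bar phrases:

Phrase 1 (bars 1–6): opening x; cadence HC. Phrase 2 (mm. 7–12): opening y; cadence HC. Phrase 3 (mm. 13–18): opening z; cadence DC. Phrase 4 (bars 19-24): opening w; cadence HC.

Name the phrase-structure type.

Phrase 4 ends with a half cadence, no stronger than phrase 2's half cadence, so the four phrases do not form a double period; nor do phrases 3–4 duplicate 1–2, so it is not a repeated period. With no phrase reaching a conclusive cadence, the passage is a phrase group.

phrase group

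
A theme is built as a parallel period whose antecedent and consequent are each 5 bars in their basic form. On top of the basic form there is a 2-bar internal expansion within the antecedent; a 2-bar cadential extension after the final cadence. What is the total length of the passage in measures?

Basic parallel period: 5 + 5 = 10 bars.
10 (basic form) + 2 (internal expansion) + 2 (cadential extension) = 14.

14 measures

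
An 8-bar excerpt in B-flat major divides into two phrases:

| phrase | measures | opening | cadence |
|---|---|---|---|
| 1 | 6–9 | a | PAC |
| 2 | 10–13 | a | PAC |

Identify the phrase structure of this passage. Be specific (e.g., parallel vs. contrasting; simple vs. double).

repeated phrase

Both phrases have the same opening (a) and the same cadence (perfect authentic cadence): the second is a restatement, not a consequent, so this is a repeated phrase rather than a period.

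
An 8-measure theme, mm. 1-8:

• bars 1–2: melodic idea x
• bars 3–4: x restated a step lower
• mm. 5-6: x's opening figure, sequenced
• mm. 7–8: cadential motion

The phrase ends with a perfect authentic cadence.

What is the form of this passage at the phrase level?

Basic idea (mm. 1–2) + its repetition (mm. 3–4) form the presentation; fragmentation and cadence (mm. 5-8) form the continuation — the 8-bar whole is a sentence.

sentence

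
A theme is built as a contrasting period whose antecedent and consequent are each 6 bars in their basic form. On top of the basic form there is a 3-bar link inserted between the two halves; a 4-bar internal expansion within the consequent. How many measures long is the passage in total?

19 measures

Basic contrasting period: 6 + 6 = 12 bars.
12 (basic form) + 3 (link) + 4 (internal expansion) = 19.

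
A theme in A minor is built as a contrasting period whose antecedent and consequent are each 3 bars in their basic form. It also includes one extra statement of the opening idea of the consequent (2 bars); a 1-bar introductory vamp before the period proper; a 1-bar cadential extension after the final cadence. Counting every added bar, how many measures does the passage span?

Basic contrasting period: 3 + 3 = 6 bars.
6 (basic form) + 2 (extra statement) + 1 (introduction) + 1 (cadential extension) = 10.

10 measures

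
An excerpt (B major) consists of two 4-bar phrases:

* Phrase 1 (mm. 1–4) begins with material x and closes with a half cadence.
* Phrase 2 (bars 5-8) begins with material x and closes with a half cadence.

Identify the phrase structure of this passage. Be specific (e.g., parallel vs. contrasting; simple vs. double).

Both phrases have the same opening (x) and the same cadence (half cadence): the second is a restatement, not a consequent, so this is a repeated phrase rather than a period.

repeated phrase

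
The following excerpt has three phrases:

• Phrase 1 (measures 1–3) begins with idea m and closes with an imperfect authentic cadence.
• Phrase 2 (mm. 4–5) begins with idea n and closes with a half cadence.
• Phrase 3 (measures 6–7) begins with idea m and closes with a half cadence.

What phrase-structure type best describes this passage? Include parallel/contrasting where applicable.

phrase group

The final phrase closes with a half cadence, which is not stronger than the preceding half cadence; the 3 phrases lack an overall antecedent–consequent design and so form a phrase group.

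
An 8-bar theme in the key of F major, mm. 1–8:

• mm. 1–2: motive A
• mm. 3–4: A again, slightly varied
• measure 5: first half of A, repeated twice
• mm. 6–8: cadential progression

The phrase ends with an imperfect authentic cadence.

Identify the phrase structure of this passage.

sentence

Basic idea (mm. 1–2) + its repetition (mm. 3-4) form the presentation; fragmentation and cadence (bars 5–8) form the continuation — the 8-bar whole is a sentence.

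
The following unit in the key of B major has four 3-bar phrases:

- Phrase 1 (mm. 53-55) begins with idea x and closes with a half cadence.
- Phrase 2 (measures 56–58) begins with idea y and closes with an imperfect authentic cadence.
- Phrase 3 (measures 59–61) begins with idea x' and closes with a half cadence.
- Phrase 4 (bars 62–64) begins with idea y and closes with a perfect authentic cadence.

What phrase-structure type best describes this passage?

Four phrases in two halves: the first half (measures 53–58) ends with an imperfect authentic cadence, the second (measures 59–64) with a perfect authentic cadence — a large antecedent–consequent pair, i.e. a double period.
Phrase 3 begins with the same material as phrase 1, making it parallel.

parallel double period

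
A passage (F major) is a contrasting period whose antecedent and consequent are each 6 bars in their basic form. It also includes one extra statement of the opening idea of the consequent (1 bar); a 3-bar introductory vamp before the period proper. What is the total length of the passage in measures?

Basic contrasting period: 6 + 6 = 12 bars.
12 (basic form) + 1 (extra statement) + 3 (introduction) = 16.

16 measures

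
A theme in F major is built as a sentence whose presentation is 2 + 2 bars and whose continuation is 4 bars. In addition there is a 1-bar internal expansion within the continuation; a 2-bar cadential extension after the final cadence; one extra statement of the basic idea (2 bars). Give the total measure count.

13 measures

Basic sentence: 2 + 2 + 4 = 8 bars.
8 (basic form) + 1 (internal expansion) + 2 (cadential extension) + 2 (extra statement) = 13.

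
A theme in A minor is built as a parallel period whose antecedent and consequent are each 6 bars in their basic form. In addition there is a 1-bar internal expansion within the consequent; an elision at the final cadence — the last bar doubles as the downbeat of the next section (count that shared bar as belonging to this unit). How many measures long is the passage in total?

Basic parallel period: 6 + 6 = 12 bars.
12 (basic form) + 1 (internal expansion) = 13.
The elision shares a bar with the next section but does not change this unit's count.

13 measures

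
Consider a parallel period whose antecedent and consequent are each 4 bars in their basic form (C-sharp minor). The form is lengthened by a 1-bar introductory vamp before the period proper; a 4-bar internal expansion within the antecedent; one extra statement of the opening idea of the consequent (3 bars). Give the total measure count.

16 measures

Basic parallel period: 4 + 4 = 8 bars.
8 (basic form) + 1 (introduction) + 4 (internal expansion) + 3 (extra statement) = 16.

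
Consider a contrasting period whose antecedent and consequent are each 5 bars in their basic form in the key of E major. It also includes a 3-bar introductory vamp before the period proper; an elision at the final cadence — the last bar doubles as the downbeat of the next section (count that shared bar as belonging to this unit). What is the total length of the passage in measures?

Basic contrasting period: 5 + 5 = 10 bars.
10 (basic form) + 3 (introduction) = 13.
The elision shares a bar with the next section but does not change this unit's count.

13 measures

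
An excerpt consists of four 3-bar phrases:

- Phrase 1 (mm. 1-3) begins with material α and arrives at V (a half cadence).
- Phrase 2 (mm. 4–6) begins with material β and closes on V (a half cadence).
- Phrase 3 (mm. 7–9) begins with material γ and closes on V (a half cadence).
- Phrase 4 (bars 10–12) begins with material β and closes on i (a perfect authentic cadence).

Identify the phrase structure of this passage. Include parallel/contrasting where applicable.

Four phrases in two halves: the first half (mm. 1–6) ends with a half cadence, the second (mm. 7–12) with a perfect authentic cadence — a large antecedent–consequent pair, i.e. a double period.
Phrase 3 begins with different material from phrase 1, making it contrasting.

contrasting double period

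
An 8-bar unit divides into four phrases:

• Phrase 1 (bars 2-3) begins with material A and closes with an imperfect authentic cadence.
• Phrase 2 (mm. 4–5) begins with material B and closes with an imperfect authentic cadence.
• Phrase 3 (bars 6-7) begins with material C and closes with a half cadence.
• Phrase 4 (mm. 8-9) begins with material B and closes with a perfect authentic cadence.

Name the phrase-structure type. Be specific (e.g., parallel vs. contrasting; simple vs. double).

Four phrases in two halves: the first half (mm. 2-5) ends with an imperfect authentic cadence, the second (mm. 6–9) with a perfect authentic cadence — a large antecedent–consequent pair, i.e. a double period.
Phrase 3 begins with different material from phrase 1, making it contrasting.

contrasting double period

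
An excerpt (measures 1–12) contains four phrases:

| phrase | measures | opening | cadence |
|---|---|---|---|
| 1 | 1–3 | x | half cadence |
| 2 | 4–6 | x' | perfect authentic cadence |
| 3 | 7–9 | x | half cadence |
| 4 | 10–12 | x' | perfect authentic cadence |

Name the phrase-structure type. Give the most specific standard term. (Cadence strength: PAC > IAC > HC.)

repeated period

The cadence pattern HC–PAC–HC–PAC is weak–strong twice, and phrases 3–4 restate phrases 1–2: a period heard twice, not a double period (which would end weakly at phrase 2).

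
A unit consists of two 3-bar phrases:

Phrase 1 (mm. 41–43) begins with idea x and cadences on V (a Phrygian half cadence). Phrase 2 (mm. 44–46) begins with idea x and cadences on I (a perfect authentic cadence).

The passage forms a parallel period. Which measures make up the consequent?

The antecedent is the phrase ending with the weaker cadence (Phrygian half cadence, phrase 1) and the consequent the one ending more conclusively (perfect authentic cadence, phrase 2); the consequent is bars 44–46.

measures 44–46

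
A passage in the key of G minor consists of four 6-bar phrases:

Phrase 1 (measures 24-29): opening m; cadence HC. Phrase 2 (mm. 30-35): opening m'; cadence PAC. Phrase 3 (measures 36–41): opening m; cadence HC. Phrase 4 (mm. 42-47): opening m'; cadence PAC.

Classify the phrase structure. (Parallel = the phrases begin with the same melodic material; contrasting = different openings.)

repeated period

The cadence pattern HC–PAC–HC–PAC is weak–strong twice, and phrases 3–4 restate phrases 1–2: a period heard twice, not a double period (which would end weakly at phrase 2).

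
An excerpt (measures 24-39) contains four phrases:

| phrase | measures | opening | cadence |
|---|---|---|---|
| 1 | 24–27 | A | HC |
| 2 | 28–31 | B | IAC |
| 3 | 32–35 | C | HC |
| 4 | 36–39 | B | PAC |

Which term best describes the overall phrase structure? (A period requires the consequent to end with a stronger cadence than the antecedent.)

Four phrases in two halves: the first half (mm. 24–31) ends with an imperfect authentic cadence, the second (mm. 32–39) with a perfect authentic cadence — a large antecedent–consequent pair, i.e. a double period.
Phrase 3 begins with different material from phrase 1, making it contrasting.

contrasting double period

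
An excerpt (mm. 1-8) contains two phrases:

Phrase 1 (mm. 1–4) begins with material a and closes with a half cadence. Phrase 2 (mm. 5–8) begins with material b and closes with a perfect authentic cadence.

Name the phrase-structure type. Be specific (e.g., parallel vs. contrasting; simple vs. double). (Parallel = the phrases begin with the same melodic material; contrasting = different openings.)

contrasting period

Phrase 1 ends with a half cadence (weaker) and phrase 2 with a perfect authentic cadence (stronger): antecedent + consequent = a period.
The two phrases open with different material (a / b), so the period is contrasting.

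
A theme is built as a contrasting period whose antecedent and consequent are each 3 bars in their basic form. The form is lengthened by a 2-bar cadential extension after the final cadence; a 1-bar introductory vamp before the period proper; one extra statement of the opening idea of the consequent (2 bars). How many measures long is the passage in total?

Basic contrasting period: 3 + 3 = 6 bars.
6 (basic form) + 2 (cadential extension) + 1 (introduction) + 2 (extra statement) = 11.

11 measures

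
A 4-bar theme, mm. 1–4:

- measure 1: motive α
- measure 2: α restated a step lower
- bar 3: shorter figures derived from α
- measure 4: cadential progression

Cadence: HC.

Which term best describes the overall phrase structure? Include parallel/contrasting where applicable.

Basic idea (m. 1) + its repetition (measure 2) form the presentation; fragmentation and cadence (measures 3–4) form the continuation — the 4-bar whole is a sentence.

sentence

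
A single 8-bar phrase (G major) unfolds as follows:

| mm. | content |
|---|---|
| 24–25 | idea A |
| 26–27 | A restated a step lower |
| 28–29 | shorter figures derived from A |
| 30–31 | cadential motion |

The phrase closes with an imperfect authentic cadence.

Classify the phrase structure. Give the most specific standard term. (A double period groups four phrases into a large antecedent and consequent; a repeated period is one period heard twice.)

Basic idea (measures 24-25) + its repetition (mm. 26–27) form the presentation; fragmentation and cadence (measures 28–31) form the continuation — the 8-bar whole is a sentence.

sentence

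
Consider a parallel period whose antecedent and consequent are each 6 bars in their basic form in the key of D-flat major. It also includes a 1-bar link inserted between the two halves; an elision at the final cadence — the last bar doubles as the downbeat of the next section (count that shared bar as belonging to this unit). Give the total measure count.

Basic parallel period: 6 + 6 = 12 bars.
12 (basic form) + 1 (link) = 13.
The elision shares a bar with the next section but does not change this unit's count.

13 measures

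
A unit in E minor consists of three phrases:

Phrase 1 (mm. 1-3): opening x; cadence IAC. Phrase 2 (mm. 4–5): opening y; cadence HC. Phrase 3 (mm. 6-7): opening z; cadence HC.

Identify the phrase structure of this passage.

phrase group

The final phrase closes with a half cadence, which is not stronger than the preceding half cadence; the 3 phrases lack an overall antecedent–consequent design and so form a phrase group.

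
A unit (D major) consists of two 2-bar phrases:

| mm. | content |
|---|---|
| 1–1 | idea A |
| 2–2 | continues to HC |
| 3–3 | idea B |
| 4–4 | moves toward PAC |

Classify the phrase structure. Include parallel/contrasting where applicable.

Phrase 1 ends with a half cadence (weaker) and phrase 2 with a perfect authentic cadence (stronger): antecedent + consequent = a period.
The two phrases open with different material (A / B), so the period is contrasting.

contrasting period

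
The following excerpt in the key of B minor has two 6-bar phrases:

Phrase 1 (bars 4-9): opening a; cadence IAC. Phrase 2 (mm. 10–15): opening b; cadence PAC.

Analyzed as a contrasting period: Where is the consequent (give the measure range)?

measures 10–15

The antecedent is the phrase ending with the weaker cadence (imperfect authentic cadence, phrase 1) and the consequent the one ending more conclusively (perfect authentic cadence, phrase 2); the consequent is mm. 10–15.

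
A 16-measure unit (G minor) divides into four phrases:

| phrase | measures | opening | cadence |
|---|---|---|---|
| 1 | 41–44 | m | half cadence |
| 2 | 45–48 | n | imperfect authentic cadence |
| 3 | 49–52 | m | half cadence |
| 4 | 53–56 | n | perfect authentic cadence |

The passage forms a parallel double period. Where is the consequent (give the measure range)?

measures 49–56

In a double period the four phrases pair into a large antecedent (phrases 1–2, ending imperfect authentic cadence) and a large consequent (phrases 3–4, ending perfect authentic cadence). The consequent spans bars 49-56.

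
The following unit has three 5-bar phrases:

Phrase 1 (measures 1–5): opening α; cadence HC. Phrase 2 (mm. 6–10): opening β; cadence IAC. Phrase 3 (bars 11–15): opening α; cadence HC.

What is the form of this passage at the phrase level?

phrase group

The final phrase closes with a half cadence, which is not stronger than the preceding imperfect authentic cadence; the 3 phrases lack an overall antecedent–consequent design and so form a phrase group.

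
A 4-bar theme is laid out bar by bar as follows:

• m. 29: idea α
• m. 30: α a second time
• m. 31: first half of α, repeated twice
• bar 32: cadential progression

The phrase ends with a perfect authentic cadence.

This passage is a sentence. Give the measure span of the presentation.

The presentation of a sentence is the basic idea (m. 29) plus its repetition (bar 30); the presentation is therefore mm. 29–30.

measures 29–30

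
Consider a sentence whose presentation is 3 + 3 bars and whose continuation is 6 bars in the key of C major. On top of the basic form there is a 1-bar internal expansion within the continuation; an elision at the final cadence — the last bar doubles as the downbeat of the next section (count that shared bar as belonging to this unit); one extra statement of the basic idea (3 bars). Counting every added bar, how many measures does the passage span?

Basic sentence: 3 + 3 + 6 = 12 bars.
12 (basic form) + 1 (internal expansion) + 3 (extra statement) = 16.
The elision shares a bar with the next section but does not change this unit's count.

16 measures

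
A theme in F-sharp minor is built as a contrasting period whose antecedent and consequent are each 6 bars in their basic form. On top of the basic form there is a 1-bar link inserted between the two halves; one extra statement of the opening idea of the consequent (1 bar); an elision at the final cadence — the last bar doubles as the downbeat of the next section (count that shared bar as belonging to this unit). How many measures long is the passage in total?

14 measures

Basic contrasting period: 6 + 6 = 12 bars.
12 (basic form) + 1 (link) + 1 (extra statement) = 14.
The elision shares a bar with the next section but does not change this unit's count.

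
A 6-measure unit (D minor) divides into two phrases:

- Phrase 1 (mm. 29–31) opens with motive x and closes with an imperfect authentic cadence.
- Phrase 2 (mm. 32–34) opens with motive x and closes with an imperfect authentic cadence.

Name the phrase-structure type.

Both phrases have the same opening (x) and the same cadence (imperfect authentic cadence): the second is a restatement, not a consequent, so this is a repeated phrase rather than a period.

repeated phrase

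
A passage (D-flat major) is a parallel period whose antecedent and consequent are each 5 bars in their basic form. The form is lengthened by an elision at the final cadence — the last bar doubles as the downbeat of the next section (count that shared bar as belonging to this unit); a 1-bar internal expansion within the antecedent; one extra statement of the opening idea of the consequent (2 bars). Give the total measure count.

Basic parallel period: 5 + 5 = 10 bars.
10 (basic form) + 1 (internal expansion) + 2 (extra statement) = 13.
The elision shares a bar with the next section but does not change this unit's count.

13 measures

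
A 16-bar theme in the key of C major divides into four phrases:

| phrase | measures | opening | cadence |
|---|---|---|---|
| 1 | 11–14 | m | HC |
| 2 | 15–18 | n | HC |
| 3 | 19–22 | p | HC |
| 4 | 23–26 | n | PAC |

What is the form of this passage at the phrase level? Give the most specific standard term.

contrasting double period

Four phrases in two halves: the first half (bars 11–18) ends with a half cadence, the second (bars 19–26) with a perfect authentic cadence — a large antecedent–consequent pair, i.e. a double period.
Phrase 3 begins with different material from phrase 1, making it contrasting.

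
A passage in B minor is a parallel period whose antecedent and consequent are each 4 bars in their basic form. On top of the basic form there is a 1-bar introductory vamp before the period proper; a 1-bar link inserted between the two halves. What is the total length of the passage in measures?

10 measures

Basic parallel period: 4 + 4 = 8 bars.
8 (basic form) + 1 (introduction) + 1 (link) = 10.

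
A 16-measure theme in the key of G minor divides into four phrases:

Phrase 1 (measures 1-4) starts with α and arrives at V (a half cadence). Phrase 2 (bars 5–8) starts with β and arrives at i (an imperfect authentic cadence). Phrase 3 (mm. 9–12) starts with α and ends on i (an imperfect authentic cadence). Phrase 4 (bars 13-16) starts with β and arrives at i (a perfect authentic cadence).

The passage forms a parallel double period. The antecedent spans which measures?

In a double period the four phrases pair into a large antecedent (phrases 1–2, ending imperfect authentic cadence) and a large consequent (phrases 3–4, ending perfect authentic cadence). The antecedent spans mm. 1–8.

measures 1–8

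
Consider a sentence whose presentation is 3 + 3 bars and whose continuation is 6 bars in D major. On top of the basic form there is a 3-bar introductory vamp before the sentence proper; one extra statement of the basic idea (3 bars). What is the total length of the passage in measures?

18 measures

Basic sentence: 3 + 3 + 6 = 12 bars.
12 (basic form) + 3 (introduction) + 3 (extra statement) = 18.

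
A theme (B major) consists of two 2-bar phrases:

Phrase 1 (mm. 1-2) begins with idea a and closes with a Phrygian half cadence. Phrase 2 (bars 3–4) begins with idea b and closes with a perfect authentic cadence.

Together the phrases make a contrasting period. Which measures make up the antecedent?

The phrase ending with the weaker cadence (Phrygian half cadence) is the antecedent; the one ending more conclusively (perfect authentic cadence) is the consequent. The antecedent is measures 1–2.

measures 1–2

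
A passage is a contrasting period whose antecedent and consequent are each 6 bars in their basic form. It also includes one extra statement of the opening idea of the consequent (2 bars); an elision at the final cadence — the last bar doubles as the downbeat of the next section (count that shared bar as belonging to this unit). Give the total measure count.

Basic contrasting period: 6 + 6 = 12 bars.
12 (basic form) + 2 (extra statement) = 14.
The elision shares a bar with the next section but does not change this unit's count.

14 measures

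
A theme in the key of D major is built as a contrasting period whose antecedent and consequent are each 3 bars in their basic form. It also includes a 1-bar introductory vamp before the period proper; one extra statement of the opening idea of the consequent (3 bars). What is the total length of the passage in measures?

10 measures

Basic contrasting period: 3 + 3 = 6 bars.
6 (basic form) + 1 (introduction) + 3 (extra statement) = 10.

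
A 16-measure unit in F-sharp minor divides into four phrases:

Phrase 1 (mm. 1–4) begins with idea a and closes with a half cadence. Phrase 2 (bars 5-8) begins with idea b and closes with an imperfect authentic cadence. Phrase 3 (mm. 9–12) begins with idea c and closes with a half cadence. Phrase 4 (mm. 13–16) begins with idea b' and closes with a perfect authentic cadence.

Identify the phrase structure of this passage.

Four phrases in two halves: the first half (mm. 1-8) ends with an imperfect authentic cadence, the second (mm. 9-16) with a perfect authentic cadence — a large antecedent–consequent pair, i.e. a double period.
Phrase 3 begins with different material from phrase 1, making it contrasting.

contrasting double period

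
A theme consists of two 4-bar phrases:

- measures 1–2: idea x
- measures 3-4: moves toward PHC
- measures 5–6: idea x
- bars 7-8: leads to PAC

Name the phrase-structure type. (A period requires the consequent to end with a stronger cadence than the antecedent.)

Phrase 1 ends with a Phrygian half cadence (weaker) and phrase 2 with a perfect authentic cadence (stronger): antecedent + consequent = a period.
The two phrases open with the same material (x / x), so the period is parallel.

parallel period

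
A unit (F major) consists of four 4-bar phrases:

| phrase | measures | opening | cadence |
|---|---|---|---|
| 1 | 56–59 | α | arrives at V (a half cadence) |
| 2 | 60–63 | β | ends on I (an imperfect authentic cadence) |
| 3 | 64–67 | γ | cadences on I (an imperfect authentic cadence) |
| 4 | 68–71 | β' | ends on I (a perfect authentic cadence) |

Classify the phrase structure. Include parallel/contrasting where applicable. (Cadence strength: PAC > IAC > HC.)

contrasting double period

Four phrases in two halves: the first half (bars 56-63) ends with an imperfect authentic cadence, the second (mm. 64-71) with a perfect authentic cadence — a large antecedent–consequent pair, i.e. a double period.
Phrase 3 begins with different material from phrase 1, making it contrasting.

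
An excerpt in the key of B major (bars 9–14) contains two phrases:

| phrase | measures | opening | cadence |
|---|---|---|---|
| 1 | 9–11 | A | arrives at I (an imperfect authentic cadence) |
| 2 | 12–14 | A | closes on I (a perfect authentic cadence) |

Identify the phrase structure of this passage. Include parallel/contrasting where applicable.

parallel period

Phrase 1 ends with an imperfect authentic cadence (weaker) and phrase 2 with a perfect authentic cadence (stronger): antecedent + consequent = a period.
The two phrases open with the same material (A / A), so the period is parallel.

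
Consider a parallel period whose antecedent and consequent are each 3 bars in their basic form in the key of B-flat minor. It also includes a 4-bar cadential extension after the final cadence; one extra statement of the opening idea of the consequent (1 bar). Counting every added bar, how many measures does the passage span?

Basic parallel period: 3 + 3 = 6 bars.
6 (basic form) + 4 (cadential extension) + 1 (extra statement) = 11.

11 measures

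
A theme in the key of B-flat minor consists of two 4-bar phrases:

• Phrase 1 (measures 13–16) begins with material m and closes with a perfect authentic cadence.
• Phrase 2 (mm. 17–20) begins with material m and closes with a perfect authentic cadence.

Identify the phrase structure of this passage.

Both phrases have the same opening (m) and the same cadence (perfect authentic cadence): the second is a restatement, not a consequent, so this is a repeated phrase rather than a period.

repeated phrase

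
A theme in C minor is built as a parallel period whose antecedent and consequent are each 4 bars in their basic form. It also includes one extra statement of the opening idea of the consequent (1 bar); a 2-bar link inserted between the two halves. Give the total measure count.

Basic parallel period: 4 + 4 = 8 bars.
8 (basic form) + 1 (extra statement) + 2 (link) = 11.

11 measures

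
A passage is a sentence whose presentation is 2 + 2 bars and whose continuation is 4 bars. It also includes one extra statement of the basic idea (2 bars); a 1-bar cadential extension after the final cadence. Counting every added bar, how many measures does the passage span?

11 measures

Basic sentence: 2 + 2 + 4 = 8 bars.
8 (basic form) + 2 (extra statement) + 1 (cadential extension) = 11.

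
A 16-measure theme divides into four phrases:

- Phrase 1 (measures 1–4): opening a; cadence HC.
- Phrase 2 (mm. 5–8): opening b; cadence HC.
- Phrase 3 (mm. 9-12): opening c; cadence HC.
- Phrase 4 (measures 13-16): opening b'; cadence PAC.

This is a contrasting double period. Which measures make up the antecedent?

In a double period the first pair of phrases (ending half cadence) is the large antecedent and the second pair (ending perfect authentic cadence) is the large consequent; the antecedent is measures 1–8.

measures 1–8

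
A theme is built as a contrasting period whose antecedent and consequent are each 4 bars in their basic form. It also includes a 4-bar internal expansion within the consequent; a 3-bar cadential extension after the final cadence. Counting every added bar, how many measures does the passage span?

15 measures

Basic contrasting period: 4 + 4 = 8 bars.
8 (basic form) + 4 (internal expansion) + 3 (cadential extension) = 15.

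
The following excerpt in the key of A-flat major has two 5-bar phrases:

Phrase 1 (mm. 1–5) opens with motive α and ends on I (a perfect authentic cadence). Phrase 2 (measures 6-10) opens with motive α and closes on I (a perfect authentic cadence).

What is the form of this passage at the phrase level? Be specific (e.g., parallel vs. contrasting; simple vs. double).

Both phrases have the same opening (α) and the same cadence (perfect authentic cadence): the second is a restatement, not a consequent, so this is a repeated phrase rather than a period.

repeated phrase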